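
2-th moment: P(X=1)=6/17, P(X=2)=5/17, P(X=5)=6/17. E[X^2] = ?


E[X^2] = sum(x^2 * P(x))
= 1*6/17 + 4*5/17 + 25*6/17
= 176/17

176/17


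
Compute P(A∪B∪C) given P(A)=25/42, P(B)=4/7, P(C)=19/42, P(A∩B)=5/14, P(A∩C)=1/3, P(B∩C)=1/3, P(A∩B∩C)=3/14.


P(A∪B∪C) = P(A)+P(B)+P(C) - P(AB)-P(AC)-P(BC) + P(ABC)
= 25/42+4/7+19/42 - 5/14-1/3-1/3 + 3/14
= 17/21

17/21


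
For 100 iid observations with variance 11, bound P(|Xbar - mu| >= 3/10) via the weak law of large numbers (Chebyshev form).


Var(Xbar) = Var(X)/n = 11/100
Chebyshev: P(|Xbar-mu| >= 3/10) <= Var(Xbar)/(3/10)^2 = (11/100)/(9/100) = 11/9
Bound exceeds 1, so trivial bound: 1

1


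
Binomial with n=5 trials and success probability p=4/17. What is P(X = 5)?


P(X=5) = C(5,5) * p^5 * (1-p)^0
= 1 * 1024/1419857 * 1
= 1024/1419857

1024/1419857


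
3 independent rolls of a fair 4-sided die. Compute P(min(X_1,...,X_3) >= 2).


P(min >= 2) = P(all X_i >= 2) = (P(X_1 >= 2))^3
= (3/4)^3 = 27/64

27/64


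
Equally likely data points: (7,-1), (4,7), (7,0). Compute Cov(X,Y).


E[X]=6, E[Y]=2, E[XY]=7
Cov(X,Y) = E[XY] - E[X]E[Y] = 7 - 6*2 = -5

-5


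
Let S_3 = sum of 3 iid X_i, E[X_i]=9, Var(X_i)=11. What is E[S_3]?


E[S_n] = n*E[X_1] = 3*9 = 27

27


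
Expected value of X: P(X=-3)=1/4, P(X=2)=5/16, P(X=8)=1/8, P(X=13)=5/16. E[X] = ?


E[X] = sum(x * P(x))
= -3*1/4 + 2*5/16 + 8*1/8 + 13*5/16
= 79/16

79/16


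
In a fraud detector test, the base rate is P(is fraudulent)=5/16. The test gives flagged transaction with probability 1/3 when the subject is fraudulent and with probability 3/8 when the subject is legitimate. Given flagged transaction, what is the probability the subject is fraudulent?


P(A) = P(A|B)P(B) + P(A|B')P(B') = 1/3*5/16 + 3/8*11/16 = 139/384
P(B|A) = P(A|B)P(B)/P(A) = (5/48)/(139/384) = 40/139

40/139


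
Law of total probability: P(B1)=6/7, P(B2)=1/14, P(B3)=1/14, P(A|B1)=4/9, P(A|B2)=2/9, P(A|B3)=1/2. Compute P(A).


P(A) = P(A|B1)P(B1) + P(A|B2)P(B2) + P(A|B3)P(B3)
= 4/9*6/7 + 2/9*1/14 + 1/2*1/14
= 8/21 + 1/63 + 1/28 = 109/252

109/252


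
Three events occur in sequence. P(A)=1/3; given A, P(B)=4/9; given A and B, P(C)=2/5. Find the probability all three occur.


P(A∩B∩C) = P(A) * P(B|A) * P(C|A∩B)
= 1/3 * 4/9 * 2/5
= 4/27 * 2/5 = 8/135

8/135


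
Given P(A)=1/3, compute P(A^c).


P(A') = 1 - P(A) = 1 - 1/3 = 2/3

2/3


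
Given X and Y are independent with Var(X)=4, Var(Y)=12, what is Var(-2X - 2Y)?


Independence => Cov(X,Y)=0
Var(-2X - 2Y) = (-2)^2*Var(X) + (-2)^2*Var(Y)
= 4*4 + 4*12 = 64

64


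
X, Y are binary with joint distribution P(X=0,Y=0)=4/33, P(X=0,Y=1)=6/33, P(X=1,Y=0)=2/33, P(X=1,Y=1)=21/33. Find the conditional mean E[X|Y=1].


P(Y=1) = 27/33
E[X|Y=1] = (0*6 + 1*21)/27 = 21/27 = 7/9

7/9


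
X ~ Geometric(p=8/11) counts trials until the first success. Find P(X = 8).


P(X=8) = (1-p)^7 * p = (3/11)^7 * 8/11
= 2187/19487171 * 8/11 = 17496/214358881

17496/214358881


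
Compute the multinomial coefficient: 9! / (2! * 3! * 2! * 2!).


9! = 362880
Denominator: 2!=2 * 3!=6 * 2!=2 * 2!=2
Coefficient = 362880 / 48 = 7560

7560


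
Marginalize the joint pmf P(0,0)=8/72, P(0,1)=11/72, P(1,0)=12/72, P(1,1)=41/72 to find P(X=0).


P(X=0) = P(0,0)+P(0,1) = 8/72 + 11/72 = 19/72

19/72


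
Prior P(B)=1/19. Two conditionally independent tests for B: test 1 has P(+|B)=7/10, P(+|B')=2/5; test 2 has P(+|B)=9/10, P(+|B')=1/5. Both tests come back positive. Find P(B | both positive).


After test 1: P(+) = 7/10*1/19 + 2/5*18/19 = 79/190
P(B|+) = (7/190)/(79/190) = 7/79
After test 2 (use post1 as new prior): P(+) = 9/10*7/79 + 1/5*72/79 = 207/790
P(B|+,+) = (63/790)/(207/790) = 7/23

7/23


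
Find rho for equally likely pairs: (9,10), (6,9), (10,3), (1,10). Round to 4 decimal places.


Cov(X,Y) = -6.0000, Var(X) = 12.2500, Var(Y) = 8.5000
rho = Cov/(sqrt(VarX)*sqrt(VarY)) = -0.5880

-0.5880


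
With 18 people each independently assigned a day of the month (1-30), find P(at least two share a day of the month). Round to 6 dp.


P(all different) = prod((30-i)/30 for i=0..17) = 0.001429
P(at least one match) = 1 - 0.001429 = 0.998571

0.998571


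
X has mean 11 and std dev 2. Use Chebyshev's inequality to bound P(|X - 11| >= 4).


k = 4/2 = 2
Chebyshev: P(|X-mu| >= k*sigma) <= 1/k^2 = 1/2^2 = 1/4

1/4


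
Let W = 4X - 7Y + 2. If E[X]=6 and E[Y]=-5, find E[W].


E[4X - 7Y + 2] = 4*E[X] - 7*E[Y] + 2
= (4)*(6) + (-7)*(-5) + (2)
= 24 + 35 + 2 = 61

61


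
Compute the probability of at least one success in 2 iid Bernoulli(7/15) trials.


P(at least one) = 1 - P(none)
P(none) = (1 - 7/15)^2 = (8/15)^2 = 64/225
P(at least one) = 1 - 64/225 = 161/225

161/225


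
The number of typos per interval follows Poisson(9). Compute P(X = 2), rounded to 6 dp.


P(X=2) = e^(-9) * 9^2 / 2!
≈ 0.0001234098041 * 81 / 2
≈ 0.004998

0.004998


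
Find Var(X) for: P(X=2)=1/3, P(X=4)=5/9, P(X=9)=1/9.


E[X] = 35/9, E[X^2] = 173/9
Var(X) = E[X^2] - (E[X])^2 = 173/9 - (35/9)^2 = 332/81

332/81


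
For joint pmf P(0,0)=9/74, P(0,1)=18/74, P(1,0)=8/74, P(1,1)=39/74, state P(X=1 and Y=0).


Read from table: P(X=1, Y=0) = 8/74 = 4/37

4/37


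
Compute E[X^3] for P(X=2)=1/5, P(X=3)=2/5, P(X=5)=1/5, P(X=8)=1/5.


E[X^3] = sum(g(x)*P(x))
= 8*1/5 + 27*2/5 + 125*1/5 + 512*1/5
= 699/5

699/5


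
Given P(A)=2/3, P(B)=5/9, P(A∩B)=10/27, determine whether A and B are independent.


P(A)*P(B) = 2/3*5/9 = 10/27
P(A∩B) = 10/27, which equals P(A)P(B), so independent

Yes, A and B are independent


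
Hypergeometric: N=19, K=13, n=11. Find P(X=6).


P(X=6) = C(13,6)*C(6,5) / C(19,11)
= 1716*6 / 75582
= 10296/75582 = 44/323

44/323


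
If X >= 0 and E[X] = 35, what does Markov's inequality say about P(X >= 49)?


Markov: P(X >= a) <= E[X]/a
P(X >= 49) <= 35/49 = 5/7

5/7


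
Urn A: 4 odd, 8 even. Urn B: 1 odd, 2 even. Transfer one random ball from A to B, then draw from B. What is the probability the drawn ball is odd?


P(transfer odd) = 4/12 = 1/3; P(transfer even) = 2/3
If odd transferred: Urn II has 2 odd of 4, so P(odd|odd moved) = 1/2
If even transferred: Urn II has 1 odd of 4, so P(odd|even moved) = 1/4
By total probability: P(odd) = 1/3*1/2 + 2/3*1/4 = 1/3

1/3


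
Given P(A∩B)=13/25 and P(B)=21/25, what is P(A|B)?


P(A|B) = P(A∩B)/P(B) = (13/25)/(21/25) = 13/21

13/21


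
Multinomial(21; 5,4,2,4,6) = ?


21! = 51090942171709440000
Denominator: 5!=120 * 4!=24 * 2!=2 * 4!=24 * 6!=720
Coefficient = 51090942171709440000 / 99532800 = 513307594800

513307594800


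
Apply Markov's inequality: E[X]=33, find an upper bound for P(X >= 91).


Markov: P(X >= a) <= E[X]/a
P(X >= 91) <= 33/91

33/91


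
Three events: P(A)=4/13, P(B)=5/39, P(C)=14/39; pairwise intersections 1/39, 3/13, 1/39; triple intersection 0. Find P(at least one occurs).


P(A∪B∪C) = P(A)+P(B)+P(C) - P(AB)-P(AC)-P(BC) + P(ABC)
= 4/13+5/39+14/39 - 1/39-3/13-1/39 + 0
= 20/39

20/39


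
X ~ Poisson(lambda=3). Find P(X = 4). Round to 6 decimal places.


P(X=4) = e^(-3) * 3^4 / 4!
≈ 0.04978706837 * 81 / 24
≈ 0.168031

0.168031


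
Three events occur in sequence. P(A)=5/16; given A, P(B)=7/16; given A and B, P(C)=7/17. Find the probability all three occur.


P(A∩B∩C) = P(A) * P(B|A) * P(C|A∩B)
= 5/16 * 7/16 * 7/17
= 35/256 * 7/17 = 245/4352

245/4352


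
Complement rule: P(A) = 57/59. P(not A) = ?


P(A') = 1 - P(A) = 1 - 57/59 = 2/59

2/59


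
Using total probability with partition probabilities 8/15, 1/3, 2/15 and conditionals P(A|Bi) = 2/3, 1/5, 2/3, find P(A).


P(A) = P(A|B1)P(B1) + P(A|B2)P(B2) + P(A|B3)P(B3)
= 2/3*8/15 + 1/5*1/3 + 2/3*2/15
= 16/45 + 1/15 + 4/45 = 23/45

23/45


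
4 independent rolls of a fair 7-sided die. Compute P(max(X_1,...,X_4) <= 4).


P(max <= 4) = P(all X_i <= 4) = (P(X_1 <= 4))^4
= (4/7)^4 = 256/2401

256/2401


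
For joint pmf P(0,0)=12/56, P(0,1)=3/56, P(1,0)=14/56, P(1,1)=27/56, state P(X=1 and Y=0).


Read from table: P(X=1, Y=0) = 14/56 = 1/4

1/4


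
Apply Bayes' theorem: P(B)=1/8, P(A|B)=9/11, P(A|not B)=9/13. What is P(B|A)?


P(A) = P(A|B)P(B) + P(A|B')P(B') = 9/11*1/8 + 9/13*7/8 = 405/572
P(B|A) = P(A|B)P(B)/P(A) = (9/88)/(405/572) = 13/90

13/90


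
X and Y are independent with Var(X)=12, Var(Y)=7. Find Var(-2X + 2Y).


Independence => Cov(X,Y)=0
Var(-2X + 2Y) = (-2)^2*Var(X) + 2^2*Var(Y)
= 4*12 + 4*7 = 76

76


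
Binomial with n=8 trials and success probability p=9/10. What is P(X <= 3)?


P(X<=3) = P(X=0) + P(X=1) + P(X=2) + P(X=3)
= 1/100000000 + 9/12500000 + 567/25000000 + 5103/12500000
= 8633/20000000

8633/20000000


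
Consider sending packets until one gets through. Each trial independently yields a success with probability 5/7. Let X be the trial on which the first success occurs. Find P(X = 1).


P(X=1) = (1-p)^0 * p = (2/7)^0 * 5/7
= 1 * 5/7 = 5/7

5/7


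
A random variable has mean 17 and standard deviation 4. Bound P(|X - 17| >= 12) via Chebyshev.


k = 12/4 = 3
Chebyshev: P(|X-mu| >= k*sigma) <= 1/k^2 = 1/3^2 = 1/9

1/9


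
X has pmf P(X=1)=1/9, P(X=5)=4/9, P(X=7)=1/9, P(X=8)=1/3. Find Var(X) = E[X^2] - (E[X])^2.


E[X] = 52/9, E[X^2] = 38
Var(X) = E[X^2] - (E[X])^2 = 38 - (52/9)^2 = 374/81

374/81


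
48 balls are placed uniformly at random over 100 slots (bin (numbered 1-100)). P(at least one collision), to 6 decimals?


P(all different) = prod((100-i)/100 for i=0..47) = 0.000001
P(at least one match) = 1 - 0.000001 = 0.999999

0.999999


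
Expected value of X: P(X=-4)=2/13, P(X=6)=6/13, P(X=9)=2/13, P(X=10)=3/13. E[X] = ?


E[X] = sum(x * P(x))
= -4*2/13 + 6*6/13 + 9*2/13 + 10*3/13
= 76/13

76/13


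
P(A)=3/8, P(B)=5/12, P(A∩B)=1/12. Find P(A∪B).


P(A∪B) = P(A) + P(B) - P(A∩B)
= 3/8 + 5/12 - 1/12 = 17/24

17/24


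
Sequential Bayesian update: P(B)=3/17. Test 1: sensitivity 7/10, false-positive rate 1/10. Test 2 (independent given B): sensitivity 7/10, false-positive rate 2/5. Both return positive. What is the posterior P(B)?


After test 1: P(+) = 7/10*3/17 + 1/10*14/17 = 7/34
P(B|+) = (21/170)/(7/34) = 3/5
After test 2 (use post1 as new prior): P(+) = 7/10*3/5 + 2/5*2/5 = 29/50
P(B|+,+) = (21/50)/(29/50) = 21/29

21/29


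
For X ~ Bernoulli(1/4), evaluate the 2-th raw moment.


For Bernoulli: X in {0,1}
E[X^2] = 0^2*(1-1/4) + 1^2*1/4 = 1/4

1/4


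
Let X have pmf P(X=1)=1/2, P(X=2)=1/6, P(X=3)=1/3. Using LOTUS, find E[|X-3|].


E[|X-3|] = sum(g(x)*P(x))
= 2*1/2 + 1*1/6 + 0*1/3
= 7/6

7/6


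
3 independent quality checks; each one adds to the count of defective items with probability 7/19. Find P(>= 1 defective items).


P(at least one) = 1 - P(none)
P(none) = (1 - 7/19)^3 = (12/19)^3 = 1728/6859
P(at least one) = 1 - 1728/6859 = 5131/6859

5131/6859


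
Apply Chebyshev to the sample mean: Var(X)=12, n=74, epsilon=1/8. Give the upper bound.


Var(Xbar) = Var(X)/n = 12/74
Chebyshev: P(|Xbar-mu| >= 1/8) <= Var(Xbar)/(1/8)^2 = (6/37)/(1/64) = 384/37
Bound exceeds 1, so trivial bound: 1

1


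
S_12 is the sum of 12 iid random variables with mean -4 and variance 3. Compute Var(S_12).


By independence, Var(S_n) = n*Var(X_1) = 12*3 = 36

36


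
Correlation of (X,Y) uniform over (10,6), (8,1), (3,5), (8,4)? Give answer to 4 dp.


Cov(X,Y) = -0.2500, Var(X) = 6.6875, Var(Y) = 3.5000
rho = Cov/(sqrt(VarX)*sqrt(VarY)) = -0.0517

-0.0517


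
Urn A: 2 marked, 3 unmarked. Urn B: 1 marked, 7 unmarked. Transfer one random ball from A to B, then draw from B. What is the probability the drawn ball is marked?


P(transfer marked) = 2/5; P(transfer unmarked) = 3/5
If marked transferred: Urn II has 2 marked of 9, so P(marked|marked moved) = 2/9
If unmarked transferred: Urn II has 1 marked of 9, so P(marked|unmarked moved) = 1/9
By total probability: P(marked) = 2/5*2/9 + 3/5*1/9 = 7/45

7/45


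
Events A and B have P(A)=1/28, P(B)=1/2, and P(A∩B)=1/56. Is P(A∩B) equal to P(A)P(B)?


P(A)*P(B) = 1/28*1/2 = 1/56
P(A∩B) = 1/56, which equals P(A)P(B), so independent

Yes, A and B are independent


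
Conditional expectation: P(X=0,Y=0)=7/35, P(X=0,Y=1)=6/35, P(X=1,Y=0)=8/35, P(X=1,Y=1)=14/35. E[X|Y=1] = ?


P(Y=1) = 20/35
E[X|Y=1] = (0*6 + 1*14)/20 = 14/20 = 7/10

7/10


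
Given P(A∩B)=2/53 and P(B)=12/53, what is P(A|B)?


P(A|B) = P(A∩B)/P(B) = (2/53)/(12/53) = 2/12 = 1/6

1/6


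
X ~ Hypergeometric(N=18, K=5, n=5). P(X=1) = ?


P(X=1) = C(5,1)*C(13,4) / C(18,5)
= 5*715 / 8568
= 3575/8568

3575/8568


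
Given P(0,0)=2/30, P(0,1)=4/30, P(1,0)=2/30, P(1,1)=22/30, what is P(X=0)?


P(X=0) = P(0,0)+P(0,1) = 2/30 + 4/30 = 6/30 = 1/5

1/5


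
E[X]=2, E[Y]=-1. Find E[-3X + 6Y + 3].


E[-3X + 6Y + 3] = -3*E[X] + 6*E[Y] + 3
= (-3)*(2) + (6)*(-1) + (3)
= -6 - 6 + 3 = -9

-9


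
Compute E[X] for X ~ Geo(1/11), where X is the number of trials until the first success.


For geometric (trials until first success), E[X] = 1/p = 1/(1/11) = 11

11


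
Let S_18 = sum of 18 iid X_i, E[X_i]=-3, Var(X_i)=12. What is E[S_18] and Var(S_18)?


E[S_n] = n*mu = 18*-3 = -54
Var(S_n) = n*sigma^2 = 18*12 = 216

E[S_18]=-54, Var(S_18)=216


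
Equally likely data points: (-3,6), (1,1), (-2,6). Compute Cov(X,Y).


E[X]=-4/3, E[Y]=13/3, E[XY]=-29/3
Cov(X,Y) = E[XY] - E[X]E[Y] = -29/3 + 4/3*13/3 = -35/9

-35/9


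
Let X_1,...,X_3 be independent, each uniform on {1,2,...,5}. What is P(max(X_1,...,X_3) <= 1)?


P(max <= 1) = P(all X_i <= 1) = (P(X_1 <= 1))^3
= (1/5)^3 = 1/125

1/125


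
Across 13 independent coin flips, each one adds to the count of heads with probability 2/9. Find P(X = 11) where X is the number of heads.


P(X=11) = C(13,11) * p^11 * (1-p)^2
= 78 * 2048/31381059609 * 49/81
= 2609152/847288609443

2609152/847288609443


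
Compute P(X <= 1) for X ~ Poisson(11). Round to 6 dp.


P(X<=1) = e^(-11)*11^0/0! + e^(-11)*11^1/1!
≈ 0.0000167017 + 0.0001837187
= 0.0002004204
≈ 0.000200

0.000200


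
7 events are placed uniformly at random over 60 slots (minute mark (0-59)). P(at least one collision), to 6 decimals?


P(all different) = prod((60-i)/60 for i=0..6) = 0.695331
P(at least one match) = 1 - 0.695331 = 0.304669

0.304669


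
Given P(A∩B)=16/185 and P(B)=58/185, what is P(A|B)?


P(A|B) = P(A∩B)/P(B) = (16/185)/(58/185) = 16/58 = 8/29

8/29


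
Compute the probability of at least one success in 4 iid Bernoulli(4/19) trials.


P(at least one) = 1 - P(none)
P(none) = (1 - 4/19)^4 = (15/19)^4 = 50625/130321
P(at least one) = 1 - 50625/130321 = 79696/130321

79696/130321


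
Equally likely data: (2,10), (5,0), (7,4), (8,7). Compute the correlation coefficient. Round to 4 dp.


Cov(X,Y) = -2.8750, Var(X) = 5.2500, Var(Y) = 13.6875
rho = Cov/(sqrt(VarX)*sqrt(VarY)) = -0.3392

-0.3392


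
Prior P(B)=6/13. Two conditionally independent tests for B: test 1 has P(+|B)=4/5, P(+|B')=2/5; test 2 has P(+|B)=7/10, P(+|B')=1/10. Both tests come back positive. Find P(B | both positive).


After test 1: P(+) = 4/5*6/13 + 2/5*7/13 = 38/65
P(B|+) = (24/65)/(38/65) = 12/19
After test 2 (use post1 as new prior): P(+) = 7/10*12/19 + 1/10*7/19 = 91/190
P(B|+,+) = (42/95)/(91/190) = 12/13

12/13


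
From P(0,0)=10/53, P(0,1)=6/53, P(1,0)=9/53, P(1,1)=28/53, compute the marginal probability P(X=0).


P(X=0) = P(0,0)+P(0,1) = 10/53 + 6/53 = 16/53

16/53


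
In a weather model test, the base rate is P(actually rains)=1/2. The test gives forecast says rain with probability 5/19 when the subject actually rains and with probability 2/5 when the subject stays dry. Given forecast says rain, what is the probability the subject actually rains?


P(A) = P(A|B)P(B) + P(A|B')P(B') = 5/19*1/2 + 2/5*1/2 = 63/190
P(B|A) = P(A|B)P(B)/P(A) = (5/38)/(63/190) = 25/63

25/63


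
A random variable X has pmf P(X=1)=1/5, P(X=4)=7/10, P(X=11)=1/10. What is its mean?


E[X] = sum(x * P(x))
= 1*1/5 + 4*7/10 + 11*1/10
= 41/10

41/10


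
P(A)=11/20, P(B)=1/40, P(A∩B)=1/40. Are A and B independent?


P(A)*P(B) = 11/20*1/40 = 11/800
P(A∩B) = 1/40 != 11/800, so not independent

No, A and B are not independent


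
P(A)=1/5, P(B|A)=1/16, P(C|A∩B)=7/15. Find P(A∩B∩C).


P(A∩B∩C) = P(A) * P(B|A) * P(C|A∩B)
= 1/5 * 1/16 * 7/15
= 1/80 * 7/15 = 7/1200

7/1200


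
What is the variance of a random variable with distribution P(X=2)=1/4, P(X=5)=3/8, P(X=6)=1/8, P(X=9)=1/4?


E[X] = 43/8, E[X^2] = 281/8
Var(X) = E[X^2] - (E[X])^2 = 281/8 - (43/8)^2 = 399/64

399/64


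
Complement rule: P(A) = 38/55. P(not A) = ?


P(A') = 1 - P(A) = 1 - 38/55 = 17/55

17/55


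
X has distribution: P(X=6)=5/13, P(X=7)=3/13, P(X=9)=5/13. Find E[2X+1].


E[2X+1] = sum(g(x)*P(x))
= 13*5/13 + 15*3/13 + 19*5/13
= 205/13

205/13


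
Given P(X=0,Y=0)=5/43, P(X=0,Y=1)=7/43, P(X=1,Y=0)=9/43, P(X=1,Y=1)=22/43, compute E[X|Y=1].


P(Y=1) = 29/43
E[X|Y=1] = (0*7 + 1*22)/29 = 22/29

22/29


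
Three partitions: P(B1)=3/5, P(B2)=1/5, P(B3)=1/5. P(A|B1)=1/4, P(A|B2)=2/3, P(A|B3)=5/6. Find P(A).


P(A) = P(A|B1)P(B1) + P(A|B2)P(B2) + P(A|B3)P(B3)
= 1/4*3/5 + 2/3*1/5 + 5/6*1/5
= 3/20 + 2/15 + 1/6 = 9/20

9/20


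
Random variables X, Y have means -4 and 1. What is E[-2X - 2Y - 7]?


E[-2X - 2Y - 7] = -2*E[X] - 2*E[Y] - 7
= (-2)*(-4) + (-2)*(1) + (-7)
= 8 - 2 - 7 = -1

-1


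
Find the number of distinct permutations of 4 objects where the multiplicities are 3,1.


4! = 24
Denominator: 3!=6 * 1!=1
Coefficient = 24 / 6 = 4

4


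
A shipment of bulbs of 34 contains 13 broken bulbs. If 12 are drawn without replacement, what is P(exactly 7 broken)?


P(X=7) = C(13,7)*C(21,5) / C(34,12)
= 1716*20349 / 548354040
= 34918884/548354040 = 13167/206770

13167/206770


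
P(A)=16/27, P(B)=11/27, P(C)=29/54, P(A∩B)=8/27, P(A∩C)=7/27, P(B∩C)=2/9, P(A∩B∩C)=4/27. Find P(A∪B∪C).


P(A∪B∪C) = P(A)+P(B)+P(C) - P(AB)-P(AC)-P(BC) + P(ABC)
= 16/27+11/27+29/54 - 8/27-7/27-2/9 + 4/27
= 49/54

49/54


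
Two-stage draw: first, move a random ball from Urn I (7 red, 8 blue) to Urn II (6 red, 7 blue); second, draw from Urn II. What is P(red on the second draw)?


P(transfer red) = 7/15; P(transfer blue) = 8/15
If red transferred: Urn II has 7 red of 14, so P(red|red moved) = 1/2
If blue transferred: Urn II has 6 red of 14, so P(red|blue moved) = 3/7
By total probability: P(red) = 7/15*1/2 + 8/15*3/7 = 97/210

97/210


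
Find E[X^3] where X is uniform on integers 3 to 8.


E[X^3] = (1/6) * sum(x^3 for x=3..8)
= 1287/6 = 429/2

429/2


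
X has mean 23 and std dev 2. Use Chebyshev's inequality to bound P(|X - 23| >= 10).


k = 10/2 = 5
Chebyshev: P(|X-mu| >= k*sigma) <= 1/k^2 = 1/5^2 = 1/25

1/25


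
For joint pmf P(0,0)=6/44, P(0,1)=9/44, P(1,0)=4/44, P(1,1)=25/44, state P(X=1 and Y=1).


Read from table: P(X=1, Y=1) = 25/44

25/44


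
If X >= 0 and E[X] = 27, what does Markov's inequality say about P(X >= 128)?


Markov: P(X >= a) <= E[X]/a
P(X >= 128) <= 27/128

27/128


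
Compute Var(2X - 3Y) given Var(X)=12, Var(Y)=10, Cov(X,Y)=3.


Var(2X - 3Y) = 2^2*Var(X) + (-3)^2*Var(Y) + 2*2*(-3)*Cov(X,Y)
= 4*12 + 9*10 - 12*3
= 48 + 90 - 36 = 102

102


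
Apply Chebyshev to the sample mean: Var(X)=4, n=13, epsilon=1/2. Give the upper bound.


Var(Xbar) = Var(X)/n = 4/13
Chebyshev: P(|Xbar-mu| >= 1/2) <= Var(Xbar)/(1/2)^2 = (4/13)/(1/4) = 16/13
Bound exceeds 1, so trivial bound: 1

1


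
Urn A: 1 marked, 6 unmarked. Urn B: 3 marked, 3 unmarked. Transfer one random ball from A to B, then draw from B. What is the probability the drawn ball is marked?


P(transfer marked) = 1/7; P(transfer unmarked) = 6/7
If marked transferred: Urn II has 4 marked of 7, so P(marked|marked moved) = 4/7
If unmarked transferred: Urn II has 3 marked of 7, so P(marked|unmarked moved) = 3/7
By total probability: P(marked) = 1/7*4/7 + 6/7*3/7 = 22/49

22/49


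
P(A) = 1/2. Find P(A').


P(A') = 1 - P(A) = 1 - 1/2 = 1/2

1/2


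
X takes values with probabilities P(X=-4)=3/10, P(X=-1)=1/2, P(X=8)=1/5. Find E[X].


E[X] = sum(x * P(x))
= -4*3/10 - 1*1/2 + 8*1/5
= -1/10

-1/10


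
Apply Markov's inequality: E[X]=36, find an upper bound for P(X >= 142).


Markov: P(X >= a) <= E[X]/a
P(X >= 142) <= 36/142 = 18/71

18/71


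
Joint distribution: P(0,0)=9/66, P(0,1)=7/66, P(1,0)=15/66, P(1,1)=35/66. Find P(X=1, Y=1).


Read from table: P(X=1, Y=1) = 35/66

35/66


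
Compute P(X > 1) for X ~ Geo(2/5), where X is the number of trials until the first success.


P(X > 1) = P(first 1 trials all fail) = (1-p)^1 = (3/5)^1 = 3/5

3/5


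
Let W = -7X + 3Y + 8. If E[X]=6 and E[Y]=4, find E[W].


E[-7X + 3Y + 8] = -7*E[X] + 3*E[Y] + 8
= (-7)*(6) + (3)*(4) + (8)
= -42 + 12 + 8 = -22

-22


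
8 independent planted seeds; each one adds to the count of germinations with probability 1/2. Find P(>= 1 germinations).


P(at least one) = 1 - P(none)
P(none) = (1 - 1/2)^8 = (1/2)^8 = 1/256
P(at least one) = 1 - 1/256 = 255/256

255/256


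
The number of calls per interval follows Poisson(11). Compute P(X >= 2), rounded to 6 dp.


P(X>=2) = 1 - P(X<=1) = 1 - (e^(-11)*11^0/0! + e^(-11)*11^1/1!)
≈ 1 - (0.0000167017 + 0.0001837187)
= 1 - 0.0002004204 = 0.9997995796
≈ 0.999800

0.999800


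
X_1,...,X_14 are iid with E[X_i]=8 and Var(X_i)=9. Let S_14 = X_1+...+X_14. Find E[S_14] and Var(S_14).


E[S_n] = n*mu = 14*8 = 112
Var(S_n) = n*sigma^2 = 14*9 = 126

E[S_14]=112, Var(S_14)=126


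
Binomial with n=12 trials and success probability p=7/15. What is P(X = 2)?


P(X=2) = C(12,2) * p^2 * (1-p)^10
= 66 * 49/225 * 1073741824/576650390625
= 1157493686272/43248779296875

1157493686272/43248779296875


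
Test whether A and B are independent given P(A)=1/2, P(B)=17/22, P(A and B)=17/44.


P(A)*P(B) = 1/2*17/22 = 17/44
P(A∩B) = 17/44, which equals P(A)P(B), so independent

Yes, A and B are independent


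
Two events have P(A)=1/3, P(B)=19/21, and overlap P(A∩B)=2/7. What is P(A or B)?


P(A∪B) = P(A) + P(B) - P(A∩B)
= 1/3 + 19/21 - 2/7 = 20/21

20/21


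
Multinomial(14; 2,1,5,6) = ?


14! = 87178291200
Denominator: 2!=2 * 1!=1 * 5!=120 * 6!=720
Coefficient = 87178291200 / 172800 = 504504

504504


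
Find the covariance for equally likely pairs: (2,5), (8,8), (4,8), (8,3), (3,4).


E[X]=5, E[Y]=28/5, E[XY]=142/5
Cov(X,Y) = E[XY] - E[X]E[Y] = 142/5 - 5*28/5 = 2/5

2/5


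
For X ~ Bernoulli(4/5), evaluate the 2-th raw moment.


For Bernoulli: X in {0,1}
E[X^2] = 0^2*(1-4/5) + 1^2*4/5 = 4/5

4/5


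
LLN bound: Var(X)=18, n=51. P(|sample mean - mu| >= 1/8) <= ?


Var(Xbar) = Var(X)/n = 18/51
Chebyshev: P(|Xbar-mu| >= 1/8) <= Var(Xbar)/(1/8)^2 = (6/17)/(1/64) = 384/17
Bound exceeds 1, so trivial bound: 1

1


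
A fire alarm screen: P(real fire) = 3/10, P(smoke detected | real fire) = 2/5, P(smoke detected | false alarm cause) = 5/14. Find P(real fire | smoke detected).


P(A) = P(A|B)P(B) + P(A|B')P(B') = 2/5*3/10 + 5/14*7/10 = 37/100
P(B|A) = P(A|B)P(B)/P(A) = (3/25)/(37/100) = 12/37

12/37


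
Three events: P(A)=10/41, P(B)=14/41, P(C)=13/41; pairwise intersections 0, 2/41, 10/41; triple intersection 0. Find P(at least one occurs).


P(A∪B∪C) = P(A)+P(B)+P(C) - P(AB)-P(AC)-P(BC) + P(ABC)
= 10/41+14/41+13/41 - 0-2/41-10/41 + 0
= 25/41

25/41


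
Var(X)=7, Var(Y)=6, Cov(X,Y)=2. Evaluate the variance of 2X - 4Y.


Var(2X - 4Y) = 2^2*Var(X) + (-4)^2*Var(Y) + 2*2*(-4)*Cov(X,Y)
= 4*7 + 16*6 - 16*2
= 28 + 96 - 32 = 92

92


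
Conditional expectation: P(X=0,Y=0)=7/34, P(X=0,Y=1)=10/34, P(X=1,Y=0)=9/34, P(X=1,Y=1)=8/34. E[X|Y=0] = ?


P(Y=0) = 16/34
E[X|Y=0] = (0*7 + 1*9)/16 = 9/16

9/16


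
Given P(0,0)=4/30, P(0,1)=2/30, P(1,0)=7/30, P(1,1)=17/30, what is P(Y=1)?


P(Y=1) = P(0,1)+P(1,1) = 2/30 + 17/30 = 19/30

19/30


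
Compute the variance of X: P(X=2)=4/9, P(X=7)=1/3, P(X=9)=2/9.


E[X] = 47/9, E[X^2] = 325/9
Var(X) = E[X^2] - (E[X])^2 = 325/9 - (47/9)^2 = 716/81

716/81


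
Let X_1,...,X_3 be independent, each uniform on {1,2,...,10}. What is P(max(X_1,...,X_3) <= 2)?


P(max <= 2) = P(all X_i <= 2) = (P(X_1 <= 2))^3
= (2/10)^3 = (1/5)^3 = 1/125

1/125


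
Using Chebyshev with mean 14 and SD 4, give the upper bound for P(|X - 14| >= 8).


k = 8/4 = 2
Chebyshev: P(|X-mu| >= k*sigma) <= 1/k^2 = 1/2^2 = 1/4

1/4


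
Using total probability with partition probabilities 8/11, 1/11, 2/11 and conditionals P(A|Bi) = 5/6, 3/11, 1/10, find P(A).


P(A) = P(A|B1)P(B1) + P(A|B2)P(B2) + P(A|B3)P(B3)
= 5/6*8/11 + 3/11*1/11 + 1/10*2/11
= 20/33 + 3/121 + 1/55 = 1178/1815

1178/1815


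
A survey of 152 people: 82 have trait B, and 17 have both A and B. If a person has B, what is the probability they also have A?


P(A|B) = P(A∩B)/P(B) = (17/152)/(82/152) = 17/82

17/82


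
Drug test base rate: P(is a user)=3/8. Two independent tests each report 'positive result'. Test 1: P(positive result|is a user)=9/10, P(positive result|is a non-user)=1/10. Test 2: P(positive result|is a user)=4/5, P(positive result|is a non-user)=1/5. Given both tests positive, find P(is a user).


After test 1: P(+) = 9/10*3/8 + 1/10*5/8 = 2/5
P(B|+) = (27/80)/(2/5) = 27/32
After test 2 (use post1 as new prior): P(+) = 4/5*27/32 + 1/5*5/32 = 113/160
P(B|+,+) = (27/40)/(113/160) = 108/113

108/113


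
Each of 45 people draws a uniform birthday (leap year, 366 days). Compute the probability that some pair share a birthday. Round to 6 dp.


P(all different) = prod((366-i)/366 for i=0..44) = 0.059503
P(at least one match) = 1 - 0.059503 = 0.940497

0.940497


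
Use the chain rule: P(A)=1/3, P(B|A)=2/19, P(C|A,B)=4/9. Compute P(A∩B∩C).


P(A∩B∩C) = P(A) * P(B|A) * P(C|A∩B)
= 1/3 * 2/19 * 4/9
= 2/57 * 4/9 = 8/513

8/513


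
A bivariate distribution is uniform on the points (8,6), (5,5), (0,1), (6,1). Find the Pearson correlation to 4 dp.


Cov(X,Y) = 4.3125, Var(X) = 8.6875, Var(Y) = 5.1875
rho = Cov/(sqrt(VarX)*sqrt(VarY)) = 0.6424

0.6424


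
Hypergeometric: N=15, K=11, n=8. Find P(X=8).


P(X=8) = C(11,8)*C(4,0) / C(15,8)
= 165*1 / 6435
= 165/6435 = 1/39

1/39


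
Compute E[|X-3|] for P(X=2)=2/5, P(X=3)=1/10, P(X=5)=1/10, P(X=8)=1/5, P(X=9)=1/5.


E[|X-3|] = sum(g(x)*P(x))
= 1*2/5 + 0*1/10 + 2*1/10 + 5*1/5 + 6*1/5
= 14/5

14/5


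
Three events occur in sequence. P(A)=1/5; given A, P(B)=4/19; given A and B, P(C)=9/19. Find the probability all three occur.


P(A∩B∩C) = P(A) * P(B|A) * P(C|A∩B)
= 1/5 * 4/19 * 9/19
= 4/95 * 9/19 = 36/1805

36/1805


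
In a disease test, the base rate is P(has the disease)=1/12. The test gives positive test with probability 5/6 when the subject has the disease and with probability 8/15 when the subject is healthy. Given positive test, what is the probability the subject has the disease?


P(A) = P(A|B)P(B) + P(A|B')P(B') = 5/6*1/12 + 8/15*11/12 = 67/120
P(B|A) = P(A|B)P(B)/P(A) = (5/72)/(67/120) = 25/201

25/201


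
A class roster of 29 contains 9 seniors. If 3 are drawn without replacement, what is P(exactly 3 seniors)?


P(X=3) = C(9,3)*C(20,0) / C(29,3)
= 84*1 / 3654
= 84/3654 = 2/87

2/87


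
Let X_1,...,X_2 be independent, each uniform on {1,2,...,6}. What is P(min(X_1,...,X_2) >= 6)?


P(min >= 6) = P(all X_i >= 6) = (P(X_1 >= 6))^2
= (1/6)^2 = 1/36

1/36


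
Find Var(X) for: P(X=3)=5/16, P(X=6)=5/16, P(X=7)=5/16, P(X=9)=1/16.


E[X] = 89/16, E[X^2] = 551/16
Var(X) = E[X^2] - (E[X])^2 = 551/16 - (89/16)^2 = 895/256

895/256


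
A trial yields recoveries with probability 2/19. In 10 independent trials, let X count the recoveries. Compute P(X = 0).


P(X=0) = C(10,0) * p^0 * (1-p)^10
= 1 * 1 * 2015993900449/6131066257801
= 2015993900449/6131066257801

2015993900449/6131066257801


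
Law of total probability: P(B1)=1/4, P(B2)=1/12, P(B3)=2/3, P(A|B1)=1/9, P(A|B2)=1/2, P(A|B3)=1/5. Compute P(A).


P(A) = P(A|B1)P(B1) + P(A|B2)P(B2) + P(A|B3)P(B3)
= 1/9*1/4 + 1/2*1/12 + 1/5*2/3
= 1/36 + 1/24 + 2/15 = 73/360

73/360


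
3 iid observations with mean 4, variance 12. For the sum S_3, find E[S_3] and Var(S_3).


E[S_n] = n*mu = 3*4 = 12
Var(S_n) = n*sigma^2 = 3*12 = 36

E[S_3]=12, Var(S_3)=36


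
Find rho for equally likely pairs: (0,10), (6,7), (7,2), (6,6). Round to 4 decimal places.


Cov(X,Y) = -6.6875, Var(X) = 7.6875, Var(Y) = 8.1875
rho = Cov/(sqrt(VarX)*sqrt(VarY)) = -0.8429

-0.8429


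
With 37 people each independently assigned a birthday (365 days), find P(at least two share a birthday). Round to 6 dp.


P(all different) = prod((365-i)/365 for i=0..36) = 0.151266
P(at least one match) = 1 - 0.151266 = 0.848734

0.848734


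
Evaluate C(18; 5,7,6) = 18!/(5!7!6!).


18! = 6402373705728000
Denominator: 5!=120 * 7!=5040 * 6!=720
Coefficient = 6402373705728000 / 435456000 = 14702688

14702688


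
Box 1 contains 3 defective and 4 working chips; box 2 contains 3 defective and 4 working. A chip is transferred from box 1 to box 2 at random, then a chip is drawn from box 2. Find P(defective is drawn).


P(transfer defective) = 3/7; P(transfer working) = 4/7
If defective transferred: Urn II has 4 defective of 8, so P(defective|defective moved) = 1/2
If working transferred: Urn II has 3 defective of 8, so P(defective|working moved) = 3/8
By total probability: P(defective) = 3/7*1/2 + 4/7*3/8 = 3/7

3/7


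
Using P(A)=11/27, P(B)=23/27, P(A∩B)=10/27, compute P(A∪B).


P(A∪B) = P(A) + P(B) - P(A∩B)
= 11/27 + 23/27 - 10/27 = 8/9

8/9


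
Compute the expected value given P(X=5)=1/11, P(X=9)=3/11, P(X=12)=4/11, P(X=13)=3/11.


E[X] = sum(x * P(x))
= 5*1/11 + 9*3/11 + 12*4/11 + 13*3/11
= 119/11

119/11


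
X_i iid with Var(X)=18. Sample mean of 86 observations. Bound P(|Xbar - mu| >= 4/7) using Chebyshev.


Var(Xbar) = Var(X)/n = 18/86
Chebyshev: P(|Xbar-mu| >= 4/7) <= Var(Xbar)/(4/7)^2 = (9/43)/(16/49) = 441/688

441/688


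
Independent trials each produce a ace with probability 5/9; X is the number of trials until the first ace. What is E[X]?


For geometric (trials until first success), E[X] = 1/p = 1/(5/9) = 9/5

9/5


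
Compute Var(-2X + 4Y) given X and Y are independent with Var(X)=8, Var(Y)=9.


Independence => Cov(X,Y)=0
Var(-2X + 4Y) = (-2)^2*Var(X) + 4^2*Var(Y)
= 4*8 + 16*9 = 176

176


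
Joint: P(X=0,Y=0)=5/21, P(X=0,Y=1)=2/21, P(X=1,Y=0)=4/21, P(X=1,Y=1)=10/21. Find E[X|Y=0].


P(Y=0) = 9/21
E[X|Y=0] = (0*5 + 1*4)/9 = 4/9

4/9


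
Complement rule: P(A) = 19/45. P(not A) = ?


P(A') = 1 - P(A) = 1 - 19/45 = 26/45

26/45


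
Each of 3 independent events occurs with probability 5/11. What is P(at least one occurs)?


P(at least one) = 1 - P(none)
P(none) = (1 - 5/11)^3 = (6/11)^3 = 216/1331
P(at least one) = 1 - 216/1331 = 1115/1331

1115/1331


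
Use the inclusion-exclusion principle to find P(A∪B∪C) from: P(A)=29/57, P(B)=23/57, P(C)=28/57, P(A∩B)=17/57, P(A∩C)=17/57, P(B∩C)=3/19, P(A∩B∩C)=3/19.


P(A∪B∪C) = P(A)+P(B)+P(C) - P(AB)-P(AC)-P(BC) + P(ABC)
= 29/57+23/57+28/57 - 17/57-17/57-3/19 + 3/19
= 46/57

46/57


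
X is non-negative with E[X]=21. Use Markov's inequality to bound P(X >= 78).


Markov: P(X >= a) <= E[X]/a
P(X >= 78) <= 21/78 = 7/26

7/26


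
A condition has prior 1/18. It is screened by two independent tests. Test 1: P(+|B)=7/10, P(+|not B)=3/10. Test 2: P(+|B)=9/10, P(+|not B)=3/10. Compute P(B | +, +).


After test 1: P(+) = 7/10*1/18 + 3/10*17/18 = 29/90
P(B|+) = (7/180)/(29/90) = 7/58
After test 2 (use post1 as new prior): P(+) = 9/10*7/58 + 3/10*51/58 = 54/145
P(B|+,+) = (63/580)/(54/145) = 7/24

7/24


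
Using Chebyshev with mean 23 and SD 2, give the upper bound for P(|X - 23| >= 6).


k = 6/2 = 3
Chebyshev: P(|X-mu| >= k*sigma) <= 1/k^2 = 1/3^2 = 1/9

1/9


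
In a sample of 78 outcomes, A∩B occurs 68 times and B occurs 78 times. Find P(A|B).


P(A|B) = P(A∩B)/P(B) = (68/78)/(78/78) = 68/78 = 34/39

34/39


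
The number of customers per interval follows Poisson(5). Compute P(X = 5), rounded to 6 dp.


P(X=5) = e^(-5) * 5^5 / 5!
≈ 0.006737946999 * 3125 / 120
≈ 0.175467

0.175467


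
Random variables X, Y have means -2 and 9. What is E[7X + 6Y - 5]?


E[7X + 6Y - 5] = 7*E[X] + 6*E[Y] - 5
= (7)*(-2) + (6)*(9) + (-5)
= -14 + 54 - 5 = 35

35


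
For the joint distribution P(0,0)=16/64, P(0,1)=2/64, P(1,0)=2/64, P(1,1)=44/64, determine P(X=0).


P(X=0) = P(0,0)+P(0,1) = 16/64 + 2/64 = 18/64 = 9/32

9/32


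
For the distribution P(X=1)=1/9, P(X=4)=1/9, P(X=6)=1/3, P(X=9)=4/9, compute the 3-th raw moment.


E[X^3] = sum(x^3 * P(x))
= 1*1/9 + 64*1/9 + 216*1/3 + 729*4/9
= 3629/9

3629/9


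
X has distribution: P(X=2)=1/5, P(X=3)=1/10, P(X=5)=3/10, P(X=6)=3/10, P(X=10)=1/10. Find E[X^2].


E[X^2] = sum(g(x)*P(x))
= 4*1/5 + 9*1/10 + 25*3/10 + 36*3/10 + 100*1/10
= 30

30


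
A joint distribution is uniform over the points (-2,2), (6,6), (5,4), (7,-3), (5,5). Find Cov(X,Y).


E[X]=21/5, E[Y]=14/5, E[XY]=56/5
Cov(X,Y) = E[XY] - E[X]E[Y] = 56/5 - 21/5*14/5 = -14/25

-14/25


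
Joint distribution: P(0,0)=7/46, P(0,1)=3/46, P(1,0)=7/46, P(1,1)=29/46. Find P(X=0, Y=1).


Read from table: P(X=0, Y=1) = 3/46

3/46


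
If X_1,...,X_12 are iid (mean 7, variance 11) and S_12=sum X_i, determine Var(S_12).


By independence, Var(S_n) = n*Var(X_1) = 12*11 = 132

132


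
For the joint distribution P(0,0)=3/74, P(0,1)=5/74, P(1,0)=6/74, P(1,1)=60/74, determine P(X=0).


P(X=0) = P(0,0)+P(0,1) = 3/74 + 5/74 = 8/74 = 4/37

4/37


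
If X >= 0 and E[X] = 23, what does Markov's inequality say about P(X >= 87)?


Markov: P(X >= a) <= E[X]/a
P(X >= 87) <= 23/87

23/87


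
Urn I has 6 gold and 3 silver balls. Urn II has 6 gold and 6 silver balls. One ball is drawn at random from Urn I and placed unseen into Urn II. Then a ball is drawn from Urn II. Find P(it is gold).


P(transfer gold) = 6/9 = 2/3; P(transfer silver) = 1/3
If gold transferred: Urn II has 7 gold of 13, so P(gold|gold moved) = 7/13
If silver transferred: Urn II has 6 gold of 13, so P(gold|silver moved) = 6/13
By total probability: P(gold) = 2/3*7/13 + 1/3*6/13 = 20/39

20/39


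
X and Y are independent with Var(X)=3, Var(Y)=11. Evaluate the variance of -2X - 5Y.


Independence => Cov(X,Y)=0
Var(-2X - 5Y) = (-2)^2*Var(X) + (-5)^2*Var(Y)
= 4*3 + 25*11 = 287

287


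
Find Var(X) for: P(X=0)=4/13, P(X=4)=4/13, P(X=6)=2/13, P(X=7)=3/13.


E[X] = 49/13, E[X^2] = 283/13
Var(X) = E[X^2] - (E[X])^2 = 283/13 - (49/13)^2 = 1278/169

1278/169


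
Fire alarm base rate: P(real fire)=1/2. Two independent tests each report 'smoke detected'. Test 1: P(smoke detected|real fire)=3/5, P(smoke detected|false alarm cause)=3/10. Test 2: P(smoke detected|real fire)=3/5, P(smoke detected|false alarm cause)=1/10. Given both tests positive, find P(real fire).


After test 1: P(+) = 3/5*1/2 + 3/10*1/2 = 9/20
P(B|+) = (3/10)/(9/20) = 2/3
After test 2 (use post1 as new prior): P(+) = 3/5*2/3 + 1/10*1/3 = 13/30
P(B|+,+) = (2/5)/(13/30) = 12/13

12/13


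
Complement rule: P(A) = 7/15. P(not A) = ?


P(A') = 1 - P(A) = 1 - 7/15 = 8/15

8/15


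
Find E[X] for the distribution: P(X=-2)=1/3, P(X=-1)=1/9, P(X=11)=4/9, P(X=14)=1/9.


E[X] = sum(x * P(x))
= -2*1/3 - 1*1/9 + 11*4/9 + 14*1/9
= 17/3

17/3


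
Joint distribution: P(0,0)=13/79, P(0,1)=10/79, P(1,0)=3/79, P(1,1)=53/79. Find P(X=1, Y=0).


Read from table: P(X=1, Y=0) = 3/79

3/79


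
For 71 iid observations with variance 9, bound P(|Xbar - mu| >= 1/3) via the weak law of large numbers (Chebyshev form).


Var(Xbar) = Var(X)/n = 9/71
Chebyshev: P(|Xbar-mu| >= 1/3) <= Var(Xbar)/(1/3)^2 = (9/71)/(1/9) = 81/71
Bound exceeds 1, so trivial bound: 1

1


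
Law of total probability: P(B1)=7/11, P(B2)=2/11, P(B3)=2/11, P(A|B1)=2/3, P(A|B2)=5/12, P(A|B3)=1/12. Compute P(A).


P(A) = P(A|B1)P(B1) + P(A|B2)P(B2) + P(A|B3)P(B3)
= 2/3*7/11 + 5/12*2/11 + 1/12*2/11
= 14/33 + 5/66 + 1/66 = 17/33

17/33


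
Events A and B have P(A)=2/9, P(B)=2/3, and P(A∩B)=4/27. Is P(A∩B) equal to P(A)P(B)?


P(A)*P(B) = 2/9*2/3 = 4/27
P(A∩B) = 4/27, which equals P(A)P(B), so independent

Yes, A and B are independent


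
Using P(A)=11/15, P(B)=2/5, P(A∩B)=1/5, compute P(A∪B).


P(A∪B) = P(A) + P(B) - P(A∩B)
= 11/15 + 2/5 - 1/5 = 14/15

14/15


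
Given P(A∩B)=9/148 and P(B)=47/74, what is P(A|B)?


P(A|B) = P(A∩B)/P(B) = (9/148)/(94/148) = 9/94

9/94


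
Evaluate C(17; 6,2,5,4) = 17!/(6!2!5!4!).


17! = 355687428096000
Denominator: 6!=720 * 2!=2 * 5!=120 * 4!=24
Coefficient = 355687428096000 / 4147200 = 85765680

85765680


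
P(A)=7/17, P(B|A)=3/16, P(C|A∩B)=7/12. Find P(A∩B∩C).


P(A∩B∩C) = P(A) * P(B|A) * P(C|A∩B)
= 7/17 * 3/16 * 7/12
= 21/272 * 7/12 = 49/1088

49/1088


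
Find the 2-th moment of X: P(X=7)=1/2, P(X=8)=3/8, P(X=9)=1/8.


E[X^2] = sum(x^2 * P(x))
= 49*1/2 + 64*3/8 + 81*1/8
= 469/8

469/8


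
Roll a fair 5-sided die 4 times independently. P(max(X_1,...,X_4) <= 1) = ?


P(max <= 1) = P(all X_i <= 1) = (P(X_1 <= 1))^4
= (1/5)^4 = 1/625

1/625


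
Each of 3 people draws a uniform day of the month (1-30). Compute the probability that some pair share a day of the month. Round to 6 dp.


P(all different) = prod((30-i)/30 for i=0..2) = 0.902222
P(at least one match) = 1 - 0.902222 = 0.097778

0.097778


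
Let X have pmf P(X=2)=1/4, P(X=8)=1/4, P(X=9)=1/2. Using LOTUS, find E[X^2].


E[X^2] = sum(g(x)*P(x))
= 4*1/4 + 64*1/4 + 81*1/2
= 115/2

115/2


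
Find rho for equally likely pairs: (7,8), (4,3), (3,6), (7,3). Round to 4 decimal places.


Cov(X,Y) = 0.5000, Var(X) = 3.1875, Var(Y) = 4.5000
rho = Cov/(sqrt(VarX)*sqrt(VarY)) = 0.1320

0.1320


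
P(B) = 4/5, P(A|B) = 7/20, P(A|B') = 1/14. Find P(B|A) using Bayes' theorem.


P(A) = P(A|B)P(B) + P(A|B')P(B') = 7/20*4/5 + 1/14*1/5 = 103/350
P(B|A) = P(A|B)P(B)/P(A) = (7/25)/(103/350) = 98/103

98/103


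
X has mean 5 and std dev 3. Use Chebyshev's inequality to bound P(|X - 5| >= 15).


k = 15/3 = 5
Chebyshev: P(|X-mu| >= k*sigma) <= 1/k^2 = 1/5^2 = 1/25

1/25


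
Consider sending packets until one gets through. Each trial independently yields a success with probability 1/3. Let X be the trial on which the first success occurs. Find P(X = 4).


P(X=4) = (1-p)^3 * p = (2/3)^3 * 1/3
= 8/27 * 1/3 = 8/81

8/81


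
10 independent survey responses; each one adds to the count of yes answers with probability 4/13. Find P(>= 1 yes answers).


P(at least one) = 1 - P(none)
P(none) = (1 - 4/13)^10 = (9/13)^10 = 3486784401/137858491849
P(at least one) = 1 - 3486784401/137858491849 = 134371707448/137858491849

134371707448/137858491849


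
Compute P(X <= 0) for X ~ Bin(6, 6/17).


P(X<=0) = P(X=0)
= 1771561/24137569
= 1771561/24137569

1771561/24137569


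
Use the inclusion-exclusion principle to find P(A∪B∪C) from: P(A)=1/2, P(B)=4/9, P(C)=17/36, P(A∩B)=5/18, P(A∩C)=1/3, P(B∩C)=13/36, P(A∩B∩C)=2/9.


P(A∪B∪C) = P(A)+P(B)+P(C) - P(AB)-P(AC)-P(BC) + P(ABC)
= 1/2+4/9+17/36 - 5/18-1/3-13/36 + 2/9
= 2/3

2/3


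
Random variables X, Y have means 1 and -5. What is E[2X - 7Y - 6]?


E[2X - 7Y - 6] = 2*E[X] - 7*E[Y] - 6
= (2)*(1) + (-7)*(-5) + (-6)
= 2 + 35 - 6 = 31

31


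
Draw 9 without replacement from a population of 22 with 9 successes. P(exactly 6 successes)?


P(X=6) = C(9,6)*C(13,3) / C(22,9)
= 84*286 / 497420
= 24024/497420 = 78/1615

78/1615
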